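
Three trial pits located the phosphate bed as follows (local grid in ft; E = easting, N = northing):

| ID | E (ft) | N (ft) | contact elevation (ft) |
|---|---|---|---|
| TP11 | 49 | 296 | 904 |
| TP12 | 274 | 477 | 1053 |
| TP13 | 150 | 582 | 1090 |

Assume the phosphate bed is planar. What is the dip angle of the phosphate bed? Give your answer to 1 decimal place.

31.5°

Let the plane be z = a·E + b·N + c.
TP12−TP11: 225a + 181b = 149;  TP13−TP11: 101a + 286b = 186.
Solving gives a = 0.19423, b = 0.58176.
Gradient magnitude |∇z| = √(a² + b²) = √(0.03773 + 0.33844) = 0.61333.
True dip = arctan(0.61333) = 31.5°, dipping toward SSW (azimuth ≈ 198°).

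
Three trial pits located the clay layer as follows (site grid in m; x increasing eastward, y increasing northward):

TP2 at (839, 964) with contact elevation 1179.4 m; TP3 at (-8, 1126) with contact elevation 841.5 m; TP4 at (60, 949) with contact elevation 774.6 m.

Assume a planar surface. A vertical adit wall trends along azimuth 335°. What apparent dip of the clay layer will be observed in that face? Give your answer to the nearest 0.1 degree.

Two edge vectors: TP2→TP3 = (-847, 162, -337.9), TP2→TP4 = (-779, -15, -404.8).
Normal n = (TP2→TP3) × (TP2→TP4) = (-70646.1, -79641.5, 138903).
So ∂z/∂x = −n_x/n_z = 0.50860 and ∂z/∂y = −n_y/n_z = 0.57336.
Unit vector along 335° is (sin 335°, cos 335°) = (-0.4226, 0.9063).
Slope in that direction = a·(-0.4226) + b·(0.9063) = 0.30470.
Apparent dip = arctan|0.30470| = 16.9° (true dip is 37.5°, so apparent ≤ true as expected).

16.9°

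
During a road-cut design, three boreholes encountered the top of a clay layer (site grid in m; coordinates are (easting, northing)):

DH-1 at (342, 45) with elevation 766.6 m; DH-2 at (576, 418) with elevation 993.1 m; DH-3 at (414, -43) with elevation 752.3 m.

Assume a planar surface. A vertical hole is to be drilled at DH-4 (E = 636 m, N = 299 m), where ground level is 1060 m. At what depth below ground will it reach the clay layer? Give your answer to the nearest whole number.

98 m

Let the plane be z = a·E + b·N + c.
DH-2−DH-1: 234a + 373b = 226.5;  DH-3−DH-1: 72a − 88b = −14.3.
Solving gives a = 0.30767, b = 0.41423.
Then c = 766.6 − a·342 − b·45 = 642.74.
At (636, 299): z_contact = 195.7 + 123.9 + 642.74 = 962.3 m.
Depth below ground = 1060 − 962.3 = 98 m.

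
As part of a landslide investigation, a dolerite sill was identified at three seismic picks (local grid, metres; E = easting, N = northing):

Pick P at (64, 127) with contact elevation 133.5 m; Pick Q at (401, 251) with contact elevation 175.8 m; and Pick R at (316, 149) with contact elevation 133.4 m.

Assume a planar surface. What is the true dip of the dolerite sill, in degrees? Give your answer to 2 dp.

24.25°

Two edge vectors: Pick P→Pick Q = (337, 124, 42.3), Pick P→Pick R = (252, 22, -0.1).
Normal n = (Pick P→Pick Q) × (Pick P→Pick R) = (-943, 10693.3, -23834).
So ∂z/∂E = −n_x/n_z = −0.03957 and ∂z/∂N = −n_y/n_z = 0.44866.
Gradient magnitude |∇z| = √(a² + b²) = √(0.00157 + 0.20129) = 0.45040.
True dip = arctan(0.45040) = 24.25°, dipping toward S (azimuth ≈ 175°).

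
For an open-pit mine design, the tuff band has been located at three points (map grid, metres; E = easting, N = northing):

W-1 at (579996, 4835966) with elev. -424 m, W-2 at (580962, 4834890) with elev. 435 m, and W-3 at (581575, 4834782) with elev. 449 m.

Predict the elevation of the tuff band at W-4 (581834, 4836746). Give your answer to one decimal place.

-1401.9 m

Two edge vectors: W-1→W-2 = (966, -1076, 859), W-1→W-3 = (1579, -1184, 873).
Normal n = (W-1→W-2) × (W-1→W-3) = (77708, 513043, 555260).
So ∂z/∂E = −n_x/n_z = −0.139948853 and ∂z/∂N = −n_y/n_z = −0.923968951.
Intercept c from W-1: -424 + 81169.77 + 4468282.43 = 4549028.21.
At (581834, 4836746): z = −81427.0 − 4469003.1 + 4549028.21 = -1401.9 m.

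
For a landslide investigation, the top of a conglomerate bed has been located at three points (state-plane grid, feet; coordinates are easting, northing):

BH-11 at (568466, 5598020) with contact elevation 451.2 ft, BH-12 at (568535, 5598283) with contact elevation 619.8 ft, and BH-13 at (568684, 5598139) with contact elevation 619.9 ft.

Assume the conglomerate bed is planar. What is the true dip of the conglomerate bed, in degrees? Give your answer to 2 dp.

35.43°

Two edge vectors: BH-11→BH-12 = (69, 263, 168.6), BH-11→BH-13 = (218, 119, 168.7).
Normal n = (BH-11→BH-12) × (BH-11→BH-13) = (24304.7, 25114.5, -49123).
So ∂z/∂easting = −n_x/n_z = 0.49477 and ∂z/∂northing = −n_y/n_z = 0.51126.
Gradient magnitude |∇z| = √(a² + b²) = √(0.24480 + 0.26138) = 0.71147.
True dip = arctan(0.71147) = 35.43°, dipping toward SW (azimuth ≈ 224°).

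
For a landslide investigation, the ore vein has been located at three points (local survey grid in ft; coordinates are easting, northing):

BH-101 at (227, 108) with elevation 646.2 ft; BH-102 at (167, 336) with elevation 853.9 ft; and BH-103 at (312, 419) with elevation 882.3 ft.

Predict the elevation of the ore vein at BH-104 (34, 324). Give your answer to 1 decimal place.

Two edge vectors: BH-101→BH-102 = (-60, 228, 207.7), BH-101→BH-103 = (85, 311, 236.1).
Normal n = (BH-101→BH-102) × (BH-101→BH-103) = (-10763.9, 31820.5, -38040).
So ∂z/∂easting = −n_x/n_z = −0.28296 and ∂z/∂northing = −n_y/n_z = 0.83650.
Intercept c from BH-101: 646.2 + 64.23 − 90.34 = 620.09.
At (34, 324): z = −9.6 + 271.0 + 620.09 = 881.5 ft.

881.5 ft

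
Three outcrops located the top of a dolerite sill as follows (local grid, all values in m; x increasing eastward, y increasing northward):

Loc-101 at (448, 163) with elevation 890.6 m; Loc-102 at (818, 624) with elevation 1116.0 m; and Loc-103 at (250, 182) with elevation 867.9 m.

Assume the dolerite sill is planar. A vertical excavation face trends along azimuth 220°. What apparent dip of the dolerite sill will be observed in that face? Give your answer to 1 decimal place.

Let the plane be z = a·x + b·y + c.
Loc-102−Loc-101: 370a + 461b = 225.4;  Loc-103−Loc-101: −198a + 19b = −22.7.
Solving gives a = 0.15001, b = 0.36854.
Unit vector along 220° is (sin 220°, cos 220°) = (-0.6428, -0.7660).
Slope in that direction = a·(-0.6428) + b·(-0.7660) = −0.37874.
Apparent dip = arctan|0.37874| = 20.7° (true dip is 21.7°, so apparent ≤ true as expected).

20.7°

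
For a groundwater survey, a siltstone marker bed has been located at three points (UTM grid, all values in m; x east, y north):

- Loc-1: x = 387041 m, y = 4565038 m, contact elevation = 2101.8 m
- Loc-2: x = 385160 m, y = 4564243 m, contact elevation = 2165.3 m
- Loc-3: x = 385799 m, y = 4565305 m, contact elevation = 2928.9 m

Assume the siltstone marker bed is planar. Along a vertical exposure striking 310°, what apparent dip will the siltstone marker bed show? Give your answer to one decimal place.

Let the plane be z = a·x + b·y + c.
Loc-2−Loc-1: −1881a − 795b = 63.5;  Loc-3−Loc-1: −1242a + 267b = 827.1.
Solving gives a = −0.45280, b = 0.99147.
Unit vector along 310° is (sin 310°, cos 310°) = (-0.7660, 0.6428).
Slope in that direction = a·(-0.7660) + b·(0.6428) = 0.98417.
Apparent dip = arctan|0.98417| = 44.5° (true dip is 47.5°, so apparent ≤ true as expected).

44.5°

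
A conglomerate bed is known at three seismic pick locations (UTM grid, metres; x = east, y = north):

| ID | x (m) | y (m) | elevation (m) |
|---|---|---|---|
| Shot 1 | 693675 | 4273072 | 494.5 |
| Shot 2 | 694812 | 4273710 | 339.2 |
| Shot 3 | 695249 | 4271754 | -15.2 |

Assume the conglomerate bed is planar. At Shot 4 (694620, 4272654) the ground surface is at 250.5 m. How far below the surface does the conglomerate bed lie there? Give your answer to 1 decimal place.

12.0 m

Let the plane be z = a·x + b·y + c.
Shot 2−Shot 1: 1137a + 638b = −155.3;  Shot 3−Shot 1: 1574a − 1318b = −509.7.
Solving gives a = −0.211714343, b = 0.133885906.
Then c = 494.5 − a·693675 − b·4273072 = −424748.67.
At (694620, 4272654): z_contact = −147061.02 + 572048.15 − 424748.67 = 238.47 m.
Depth below ground = 250.5 − 238.47 = 12.0 m.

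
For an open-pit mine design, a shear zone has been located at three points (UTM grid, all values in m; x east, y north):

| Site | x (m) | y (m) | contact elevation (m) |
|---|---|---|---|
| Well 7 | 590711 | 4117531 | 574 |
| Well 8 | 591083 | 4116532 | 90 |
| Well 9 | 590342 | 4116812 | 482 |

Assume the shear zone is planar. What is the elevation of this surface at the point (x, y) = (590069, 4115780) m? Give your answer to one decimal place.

246.6 m

Let the plane be z = a·x + b·y + c.
Well 8−Well 7: 372a − 999b = −484;  Well 9−Well 7: −369a − 719b = −92.
Solving gives a = −0.402591421, b = 0.334570562.
Then c = 574 − a·590711 − b·4117531 = −1139215.48.
At (590069, 4115780): z = −237556.7 + 1377018.8 − 1139215.48 = 246.6 m.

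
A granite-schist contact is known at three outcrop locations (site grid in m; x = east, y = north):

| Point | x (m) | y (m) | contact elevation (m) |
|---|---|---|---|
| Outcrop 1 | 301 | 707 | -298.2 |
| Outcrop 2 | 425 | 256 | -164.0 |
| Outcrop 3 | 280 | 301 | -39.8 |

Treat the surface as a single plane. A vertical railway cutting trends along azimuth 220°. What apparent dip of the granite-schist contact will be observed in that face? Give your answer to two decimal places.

48.07°

Let the plane be z = a·x + b·y + c.
Outcrop 2−Outcrop 1: 124a − 451b = 134.2;  Outcrop 3−Outcrop 1: −21a − 406b = 258.4.
Solving gives a = −1.03742, b = −0.58279.
Unit vector along 220° is (sin 220°, cos 220°) = (-0.6428, -0.7660).
Slope in that direction = a·(-0.6428) + b·(-0.7660) = 1.11329.
Apparent dip = arctan|1.11329| = 48.07° (true dip is 50.0°, so apparent ≤ true as expected).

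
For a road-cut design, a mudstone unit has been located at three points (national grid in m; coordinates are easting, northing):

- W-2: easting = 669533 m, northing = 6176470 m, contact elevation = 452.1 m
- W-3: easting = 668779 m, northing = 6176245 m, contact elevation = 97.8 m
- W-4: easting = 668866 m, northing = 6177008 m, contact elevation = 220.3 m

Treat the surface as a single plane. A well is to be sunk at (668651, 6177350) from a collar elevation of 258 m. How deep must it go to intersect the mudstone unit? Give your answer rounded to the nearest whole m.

94 m

Let the plane be z = a·easting + b·northing + c.
W-3−W-2: −754a − 225b = −354.3;  W-4−W-2: −667a + 538b = −231.8.
Solving gives a = 0.43684831, b = 0.11073945.
Then c = 452.1 − a·669533 − b·6176470 = −976011.12.
At (668651, 6177350): z_contact = 292099.1 + 684076.3 − 976011.12 = 164.3 m.
Depth below ground = 258 − 164.3 = 94 m.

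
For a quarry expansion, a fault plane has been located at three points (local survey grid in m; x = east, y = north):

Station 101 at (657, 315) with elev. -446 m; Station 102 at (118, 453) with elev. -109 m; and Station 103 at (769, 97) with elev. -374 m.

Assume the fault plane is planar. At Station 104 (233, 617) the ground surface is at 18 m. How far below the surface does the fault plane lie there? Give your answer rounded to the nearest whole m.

Let the plane be z = a·x + b·y + c.
Station 102−Station 101: −539a + 138b = 337;  Station 103−Station 101: 112a − 218b = 72.
Solving gives a = −0.81730, b = −0.75017.
Then c = -446 − a·657 − b·315 = 327.27.
At (233, 617): z_contact = −190.4 − 462.9 + 327.27 = -326.0 m.
Depth below ground = 18 − (-326.0) = 344 m.

344 m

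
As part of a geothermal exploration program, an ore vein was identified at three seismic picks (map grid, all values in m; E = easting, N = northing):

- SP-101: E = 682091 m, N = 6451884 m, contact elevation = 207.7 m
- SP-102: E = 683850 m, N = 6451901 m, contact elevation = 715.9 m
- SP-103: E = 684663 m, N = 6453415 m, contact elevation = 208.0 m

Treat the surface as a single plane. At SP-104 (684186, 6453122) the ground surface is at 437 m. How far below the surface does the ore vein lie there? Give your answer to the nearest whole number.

Let the plane be z = a·E + b·N + c.
SP-102−SP-101: 1759a + 17b = 508.2;  SP-103−SP-101: 2572a + 1531b = 0.3.
Solving gives a = 0.29368046, b = −0.49317187.
Then c = 207.7 − a·682091 − b·6451884 = 2981778.60.
At (684186, 6453122): z_contact = 200932.1 − 3182498.2 + 2981778.60 = 212.4 m.
Depth below ground = 437 − 212.4 = 225 m.

225 m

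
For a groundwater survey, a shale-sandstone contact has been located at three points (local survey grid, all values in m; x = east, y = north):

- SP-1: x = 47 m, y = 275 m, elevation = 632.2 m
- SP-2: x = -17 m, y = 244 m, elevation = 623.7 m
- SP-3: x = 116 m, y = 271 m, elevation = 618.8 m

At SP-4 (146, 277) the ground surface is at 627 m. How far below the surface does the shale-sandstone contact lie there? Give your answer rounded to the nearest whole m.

9 m

Let the plane be z = a·x + b·y + c.
SP-2−SP-1: −64a − 31b = −8.5;  SP-3−SP-1: 69a − 4b = −13.4.
Solving gives a = −0.15925, b = 0.60296.
Then c = 632.2 − a·47 − b·275 = 473.87.
At (146, 277): z_contact = −23.3 + 167.0 + 473.87 = 617.6 m.
Depth below ground = 627 − 617.6 = 9 m.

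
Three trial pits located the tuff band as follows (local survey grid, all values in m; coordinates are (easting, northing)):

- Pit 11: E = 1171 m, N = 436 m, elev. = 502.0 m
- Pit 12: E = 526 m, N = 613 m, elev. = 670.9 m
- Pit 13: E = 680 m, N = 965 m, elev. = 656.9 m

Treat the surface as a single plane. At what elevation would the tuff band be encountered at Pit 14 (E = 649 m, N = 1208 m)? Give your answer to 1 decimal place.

Let the plane be z = a·E + b·N + c.
Pit 12−Pit 11: −645a + 177b = 168.9;  Pit 13−Pit 11: −491a + 529b = 154.9.
Solving gives a = −0.243536, b = 0.066774.
Then c = 502 − a·1171 − b·436 = 758.07.
At (649, 1208): z = −158.1 + 80.7 + 758.07 = 680.7 m.

680.7 m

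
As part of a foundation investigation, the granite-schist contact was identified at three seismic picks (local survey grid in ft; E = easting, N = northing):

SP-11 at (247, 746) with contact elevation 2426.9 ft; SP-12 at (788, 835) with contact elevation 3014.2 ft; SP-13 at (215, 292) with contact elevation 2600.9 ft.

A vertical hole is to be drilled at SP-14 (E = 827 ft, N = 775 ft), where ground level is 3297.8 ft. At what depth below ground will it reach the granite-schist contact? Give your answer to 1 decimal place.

210.4 ft

Two edge vectors: SP-11→SP-12 = (541, 89, 587.3), SP-11→SP-13 = (-32, -454, 174).
Normal n = (SP-11→SP-12) × (SP-11→SP-13) = (282120.2, -112927.6, -242766).
So ∂z/∂E = −n_x/n_z = 1.16211 and ∂z/∂N = −n_y/n_z = −0.46517.
Intercept c from SP-11: 2426.9 − 287.04 + 347.02 = 2486.88.
At (827, 775): z_contact = 961.06 − 360.51 + 2486.88 = 3087.43 ft.
Depth below ground = 3297.8 − 3087.43 = 210.4 ft.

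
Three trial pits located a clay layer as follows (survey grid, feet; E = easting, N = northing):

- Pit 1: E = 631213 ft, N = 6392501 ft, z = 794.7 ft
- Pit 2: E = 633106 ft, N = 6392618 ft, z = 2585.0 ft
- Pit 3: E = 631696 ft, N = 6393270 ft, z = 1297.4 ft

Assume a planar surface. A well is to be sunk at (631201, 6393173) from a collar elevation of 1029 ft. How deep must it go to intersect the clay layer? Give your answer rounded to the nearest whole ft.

204 ft

Two edge vectors: Pit 1→Pit 2 = (1893, 117, 1790.3), Pit 1→Pit 3 = (483, 769, 502.7).
Normal n = (Pit 1→Pit 2) × (Pit 1→Pit 3) = (-1317924.8, -86896.2, 1399206).
So ∂z/∂E = −n_x/n_z = 0.94190905 and ∂z/∂N = −n_y/n_z = 0.06210394.
Intercept c from Pit 1: 794.7 − 594545.24 − 396999.47 = −990750.01.
At (631201, 6393173): z_contact = 594533.9 + 397041.2 − 990750.01 = 825.1 ft.
Depth below ground = 1029 − 825.1 = 204 ft.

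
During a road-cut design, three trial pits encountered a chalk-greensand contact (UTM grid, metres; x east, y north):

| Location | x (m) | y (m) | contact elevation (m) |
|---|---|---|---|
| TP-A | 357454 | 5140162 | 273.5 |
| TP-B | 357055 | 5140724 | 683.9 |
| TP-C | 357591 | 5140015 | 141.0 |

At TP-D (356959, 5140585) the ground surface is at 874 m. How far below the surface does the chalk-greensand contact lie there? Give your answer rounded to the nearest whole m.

Let the plane be z = a·x + b·y + c.
TP-B−TP-A: −399a + 562b = 410.4;  TP-C−TP-A: 137a − 147b = −132.5.
Solving gives a = −0.77074314, b = 0.18304891.
Then c = 273.5 − a·357454 − b·5140162 = −665122.32.
At (356959, 5140585): z_contact = −275123.7 + 940978.5 − 665122.32 = 732.4 m.
Depth below ground = 874 − 732.4 = 142 m.

142 m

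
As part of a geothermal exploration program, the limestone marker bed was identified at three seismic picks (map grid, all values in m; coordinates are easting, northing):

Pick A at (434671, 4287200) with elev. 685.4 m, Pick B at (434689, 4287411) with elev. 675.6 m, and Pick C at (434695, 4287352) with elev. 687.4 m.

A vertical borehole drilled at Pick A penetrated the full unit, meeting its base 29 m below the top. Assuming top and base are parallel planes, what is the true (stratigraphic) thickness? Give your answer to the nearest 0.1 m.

22.3 m

Two edge vectors: Pick A→Pick B = (18, 211, -9.8), Pick A→Pick C = (24, 152, 2).
Normal n = (Pick A→Pick B) × (Pick A→Pick C) = (1911.6, -271.2, -2328).
So ∂z/∂easting = −n_x/n_z = 0.82113 and ∂z/∂northing = −n_y/n_z = −0.11649.
|∇z| = √(a²+b²) = 0.82936, so dip δ = arctan(0.82936) = 39.67°.
True thickness = vertical thickness × cos δ = 29 × cos 39.67° = 22.3 m.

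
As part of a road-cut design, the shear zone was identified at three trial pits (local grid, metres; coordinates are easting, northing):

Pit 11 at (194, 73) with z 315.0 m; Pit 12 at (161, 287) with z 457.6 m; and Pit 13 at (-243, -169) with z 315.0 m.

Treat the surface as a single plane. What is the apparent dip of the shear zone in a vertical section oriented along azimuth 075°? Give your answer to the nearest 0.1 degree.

Two edge vectors: Pit 11→Pit 12 = (-33, 214, 142.6), Pit 11→Pit 13 = (-437, -242, 0).
Normal n = (Pit 11→Pit 12) × (Pit 11→Pit 13) = (34509.2, -62316.2, 101504).
So ∂z/∂easting = −n_x/n_z = −0.33998 and ∂z/∂northing = −n_y/n_z = 0.61393.
Unit vector along 075° is (sin 75°, cos 75°) = (0.9659, 0.2588).
Slope in that direction = a·(0.9659) + b·(0.2588) = −0.16950.
Apparent dip = arctan|0.16950| = 9.6° (true dip is 35.1°, so apparent ≤ true as expected).

9.6°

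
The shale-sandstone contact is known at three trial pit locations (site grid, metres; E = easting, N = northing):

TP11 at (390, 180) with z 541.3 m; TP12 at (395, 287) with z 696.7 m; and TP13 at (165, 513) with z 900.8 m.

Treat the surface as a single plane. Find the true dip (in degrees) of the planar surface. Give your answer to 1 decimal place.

56.6°

Let the plane be z = a·E + b·N + c.
TP12−TP11: 5a + 107b = 155.4;  TP13−TP11: −225a + 333b = 359.5.
Solving gives a = 0.51599, b = 1.42822.
Gradient magnitude |∇z| = √(a² + b²) = √(0.26625 + 2.03983) = 1.51858.
True dip = arctan(1.51858) = 56.6°, dipping toward SSW (azimuth ≈ 200°).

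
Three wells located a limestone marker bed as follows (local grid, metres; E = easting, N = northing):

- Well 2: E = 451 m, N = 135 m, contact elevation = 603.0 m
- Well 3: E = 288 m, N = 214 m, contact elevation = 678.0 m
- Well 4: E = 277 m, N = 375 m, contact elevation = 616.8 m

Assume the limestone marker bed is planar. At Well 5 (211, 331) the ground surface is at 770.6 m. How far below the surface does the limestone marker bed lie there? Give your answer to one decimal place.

Let the plane be z = a·E + b·N + c.
Well 3−Well 2: −163a + 79b = 75;  Well 4−Well 2: −174a + 240b = 13.8.
Solving gives a = −0.66642, b = −0.42566.
Then c = 603 − a·451 − b·135 = 961.02.
At (211, 331): z_contact = −140.62 − 140.89 + 961.02 = 679.51 m.
Depth below ground = 770.6 − 679.51 = 91.1 m.

91.1 m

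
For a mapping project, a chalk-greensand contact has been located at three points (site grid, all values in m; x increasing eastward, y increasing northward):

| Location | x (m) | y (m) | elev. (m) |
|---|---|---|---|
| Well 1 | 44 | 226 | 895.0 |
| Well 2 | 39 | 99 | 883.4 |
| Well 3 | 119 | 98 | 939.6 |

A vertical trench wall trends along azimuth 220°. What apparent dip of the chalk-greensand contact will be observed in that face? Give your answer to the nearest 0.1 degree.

26.6°

Two edge vectors: Well 1→Well 2 = (-5, -127, -11.6), Well 1→Well 3 = (75, -128, 44.6).
Normal n = (Well 1→Well 2) × (Well 1→Well 3) = (-7149, -647, 10165).
So ∂z/∂x = −n_x/n_z = 0.70330 and ∂z/∂y = −n_y/n_z = 0.06365.
Unit vector along 220° is (sin 220°, cos 220°) = (-0.6428, -0.7660).
Slope in that direction = a·(-0.6428) + b·(-0.7660) = −0.50083.
Apparent dip = arctan|0.50083| = 26.6° (true dip is 35.2°, so apparent ≤ true as expected).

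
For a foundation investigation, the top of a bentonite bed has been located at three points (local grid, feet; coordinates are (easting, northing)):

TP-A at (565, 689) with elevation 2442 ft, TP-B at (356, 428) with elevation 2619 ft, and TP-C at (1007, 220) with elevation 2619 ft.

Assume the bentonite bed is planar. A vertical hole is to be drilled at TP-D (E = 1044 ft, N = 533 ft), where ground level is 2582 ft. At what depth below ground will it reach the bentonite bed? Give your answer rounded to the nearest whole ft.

138 ft

Let the plane be z = a·E + b·N + c.
TP-B−TP-A: −209a − 261b = 177;  TP-C−TP-A: 442a − 469b = 177.
Solving gives a = −0.17253, b = −0.54000.
Then c = 2442 − a·565 − b·689 = 2911.54.
At (1044, 533): z_contact = −180.1 − 287.8 + 2911.54 = 2443.6 ft.
Depth below ground = 2582 − 2443.6 = 138 ft.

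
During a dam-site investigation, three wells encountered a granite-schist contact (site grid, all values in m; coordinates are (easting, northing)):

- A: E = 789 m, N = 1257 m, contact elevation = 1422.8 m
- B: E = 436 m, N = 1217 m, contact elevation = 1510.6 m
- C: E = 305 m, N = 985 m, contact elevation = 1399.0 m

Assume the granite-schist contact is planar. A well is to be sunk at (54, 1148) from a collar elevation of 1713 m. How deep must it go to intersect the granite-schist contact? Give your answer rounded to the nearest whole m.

Two edge vectors: A→B = (-353, -40, 87.8), A→C = (-484, -272, -23.8).
Normal n = (A→B) × (A→C) = (24833.6, -50896.6, 76656).
So ∂z/∂E = −n_x/n_z = −0.32396 and ∂z/∂N = −n_y/n_z = 0.66396.
Intercept c from A: 1422.8 + 255.61 − 834.60 = 843.81.
At (54, 1148): z_contact = −17.5 + 762.2 + 843.81 = 1588.5 m.
Depth below ground = 1713 − 1588.5 = 124 m.

124 m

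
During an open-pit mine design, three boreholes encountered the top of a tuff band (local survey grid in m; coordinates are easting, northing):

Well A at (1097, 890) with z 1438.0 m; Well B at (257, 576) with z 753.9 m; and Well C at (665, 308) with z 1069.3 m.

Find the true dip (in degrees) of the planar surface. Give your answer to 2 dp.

Let the plane be z = a·easting + b·northing + c.
Well B−Well A: −840a − 314b = −684.1;  Well C−Well A: −432a − 582b = −368.7.
Solving gives a = 0.79940, b = 0.04013.
Gradient magnitude |∇z| = √(a² + b²) = √(0.63904 + 0.00161) = 0.80041.
True dip = arctan(0.80041) = 38.67°, dipping toward W (azimuth ≈ 267°).

38.67°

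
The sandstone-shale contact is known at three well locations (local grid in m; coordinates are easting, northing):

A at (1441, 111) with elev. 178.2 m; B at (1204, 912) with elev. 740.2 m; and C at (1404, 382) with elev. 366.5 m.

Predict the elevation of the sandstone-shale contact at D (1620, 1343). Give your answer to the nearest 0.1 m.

Let the plane be z = a·easting + b·northing + c.
B−A: −237a + 801b = 562;  C−A: −37a + 271b = 188.3.
Solving gives a = −0.042605, b = 0.689017.
Then c = 178.2 − a·1441 − b·111 = 163.11.
At (1620, 1343): z = −69.0 + 925.3 + 163.11 = 1019.4 m.

1019.4 m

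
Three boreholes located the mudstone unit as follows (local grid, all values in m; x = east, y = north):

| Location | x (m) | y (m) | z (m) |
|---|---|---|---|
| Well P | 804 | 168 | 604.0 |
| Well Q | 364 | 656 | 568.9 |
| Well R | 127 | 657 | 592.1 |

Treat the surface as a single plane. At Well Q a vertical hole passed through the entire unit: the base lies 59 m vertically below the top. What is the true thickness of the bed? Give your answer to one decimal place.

Two edge vectors: Well P→Well Q = (-440, 488, -35.1), Well P→Well R = (-677, 489, -11.9).
Normal n = (Well P→Well Q) × (Well P→Well R) = (11356.7, 18526.7, 115216).
So ∂z/∂x = −n_x/n_z = −0.09857 and ∂z/∂y = −n_y/n_z = −0.16080.
|∇z| = √(a²+b²) = 0.18861, so dip δ = arctan(0.18861) = 10.68°.
True thickness = vertical thickness × cos δ = 59 × cos 10.68° = 58.0 m.

58.0 m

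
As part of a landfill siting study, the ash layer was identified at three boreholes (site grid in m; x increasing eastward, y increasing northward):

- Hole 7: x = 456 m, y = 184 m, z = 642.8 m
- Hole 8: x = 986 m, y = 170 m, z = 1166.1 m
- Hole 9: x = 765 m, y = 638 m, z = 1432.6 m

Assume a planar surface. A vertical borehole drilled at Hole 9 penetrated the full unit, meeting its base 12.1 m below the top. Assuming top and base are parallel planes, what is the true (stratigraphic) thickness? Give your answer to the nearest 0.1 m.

6.8 m

Two edge vectors: Hole 7→Hole 8 = (530, -14, 523.3), Hole 7→Hole 9 = (309, 454, 789.8).
Normal n = (Hole 7→Hole 8) × (Hole 7→Hole 9) = (-248635.4, -256894.3, 244946).
So ∂z/∂x = −n_x/n_z = 1.01506 and ∂z/∂y = −n_y/n_z = 1.04878.
|∇z| = √(a²+b²) = 1.45955, so dip δ = arctan(1.45955) = 55.58°.
True thickness = vertical thickness × cos δ = 12.1 × cos 55.58° = 6.8 m.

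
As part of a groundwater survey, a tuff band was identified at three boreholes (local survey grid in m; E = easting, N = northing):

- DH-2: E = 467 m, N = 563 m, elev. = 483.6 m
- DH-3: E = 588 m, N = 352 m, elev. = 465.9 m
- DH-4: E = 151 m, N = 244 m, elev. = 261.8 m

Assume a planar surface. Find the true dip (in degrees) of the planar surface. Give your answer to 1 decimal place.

Let the plane be z = a·E + b·N + c.
DH-3−DH-2: 121a − 211b = −17.7;  DH-4−DH-2: −316a − 319b = −221.8.
Solving gives a = 0.39091, b = 0.30806.
Gradient magnitude |∇z| = √(a² + b²) = √(0.15281 + 0.09490) = 0.49771.
True dip = arctan(0.49771) = 26.5°, dipping toward SW (azimuth ≈ 232°).

26.5°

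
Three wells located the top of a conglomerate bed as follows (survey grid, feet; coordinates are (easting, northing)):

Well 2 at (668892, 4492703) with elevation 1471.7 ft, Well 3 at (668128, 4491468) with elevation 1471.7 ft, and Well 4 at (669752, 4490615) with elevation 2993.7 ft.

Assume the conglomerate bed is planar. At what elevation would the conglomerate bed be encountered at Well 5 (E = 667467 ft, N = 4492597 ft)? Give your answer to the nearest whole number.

510 ft

Two edge vectors: Well 2→Well 3 = (-764, -1235, 0), Well 2→Well 4 = (860, -2088, 1522).
Normal n = (Well 2→Well 3) × (Well 2→Well 4) = (-1879670, 1162808, 2657332).
So ∂z/∂E = −n_x/n_z = 0.70735234 and ∂z/∂N = −n_y/n_z = −0.43758477.
Intercept c from Well 2: 1471.7 − 473142.32 + 1965938.39 = 1494267.77.
At (667467, 4492597): z = 472134.3 − 1965892.0 + 1494267.77 = 510.1 ft.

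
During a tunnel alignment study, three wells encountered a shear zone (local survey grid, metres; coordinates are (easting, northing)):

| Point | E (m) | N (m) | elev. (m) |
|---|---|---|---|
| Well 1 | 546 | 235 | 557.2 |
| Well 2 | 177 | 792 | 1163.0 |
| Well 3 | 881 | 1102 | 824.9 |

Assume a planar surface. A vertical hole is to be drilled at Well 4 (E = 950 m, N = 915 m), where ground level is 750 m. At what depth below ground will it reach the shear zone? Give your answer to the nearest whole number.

88 m

Let the plane be z = a·E + b·N + c.
Well 2−Well 1: −369a + 557b = 605.8;  Well 3−Well 1: 335a + 867b = 267.7.
Solving gives a = −0.74256, b = 0.59568.
Then c = 557.2 − a·546 − b·235 = 822.65.
At (950, 915): z_contact = −705.4 + 545.1 + 822.65 = 662.3 m.
Depth below ground = 750 − 662.3 = 88 m.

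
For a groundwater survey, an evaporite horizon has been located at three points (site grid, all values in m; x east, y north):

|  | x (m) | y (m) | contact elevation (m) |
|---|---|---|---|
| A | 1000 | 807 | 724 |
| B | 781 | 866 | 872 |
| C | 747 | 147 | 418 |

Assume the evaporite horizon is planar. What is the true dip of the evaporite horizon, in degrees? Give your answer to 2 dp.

Two edge vectors: A→B = (-219, 59, 148), A→C = (-253, -660, -306).
Normal n = (A→B) × (A→C) = (79626, -104458, 159467).
So ∂z/∂x = −n_x/n_z = −0.49933 and ∂z/∂y = −n_y/n_z = 0.65504.
Gradient magnitude |∇z| = √(a² + b²) = √(0.24933 + 0.42908) = 0.82366.
True dip = arctan(0.82366) = 39.48°, dipping toward SE (azimuth ≈ 143°).

39.48°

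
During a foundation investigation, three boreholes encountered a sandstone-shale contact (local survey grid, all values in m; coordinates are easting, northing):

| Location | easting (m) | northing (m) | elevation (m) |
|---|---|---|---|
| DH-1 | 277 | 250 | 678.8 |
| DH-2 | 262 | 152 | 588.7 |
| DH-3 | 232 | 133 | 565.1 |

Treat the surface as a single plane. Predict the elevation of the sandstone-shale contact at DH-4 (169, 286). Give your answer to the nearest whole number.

Let the plane be z = a·easting + b·northing + c.
DH-2−DH-1: −15a − 98b = −90.1;  DH-3−DH-1: −45a − 117b = −113.7.
Solving gives a = 0.22633, b = 0.88475.
Then c = 678.8 − a·277 − b·250 = 394.92.
At (169, 286): z = 38.2 + 253.0 + 394.92 = 686.2 m.

686 m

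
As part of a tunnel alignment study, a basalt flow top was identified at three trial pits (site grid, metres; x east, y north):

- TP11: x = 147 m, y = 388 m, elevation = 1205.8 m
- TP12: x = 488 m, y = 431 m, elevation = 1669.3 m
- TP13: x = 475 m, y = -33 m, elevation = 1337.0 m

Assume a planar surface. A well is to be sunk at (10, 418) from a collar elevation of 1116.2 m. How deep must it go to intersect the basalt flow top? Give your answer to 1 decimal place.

64.4 m

Two edge vectors: TP11→TP12 = (341, 43, 463.5), TP11→TP13 = (328, -421, 131.2).
Normal n = (TP11→TP12) × (TP11→TP13) = (200775.1, 107288.8, -157665).
So ∂z/∂x = −n_x/n_z = 1.27343 and ∂z/∂y = −n_y/n_z = 0.68049.
Intercept c from TP11: 1205.8 − 187.19 − 264.03 = 754.58.
At (10, 418): z_contact = 12.73 + 284.44 + 754.58 = 1051.75 m.
Depth below ground = 1116.2 − 1051.75 = 64.4 m.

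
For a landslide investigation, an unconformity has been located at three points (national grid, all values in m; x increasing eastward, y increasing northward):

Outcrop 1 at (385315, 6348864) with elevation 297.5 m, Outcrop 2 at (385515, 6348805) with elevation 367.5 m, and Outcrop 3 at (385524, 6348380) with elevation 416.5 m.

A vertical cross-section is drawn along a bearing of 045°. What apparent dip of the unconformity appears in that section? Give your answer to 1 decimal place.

Two edge vectors: Outcrop 1→Outcrop 2 = (200, -59, 70), Outcrop 1→Outcrop 3 = (209, -484, 119).
Normal n = (Outcrop 1→Outcrop 2) × (Outcrop 1→Outcrop 3) = (26859, -9170, -84469).
So ∂z/∂x = −n_x/n_z = 0.31797 and ∂z/∂y = −n_y/n_z = −0.10856.
Unit vector along 045° is (sin 45°, cos 45°) = (0.7071, 0.7071).
Slope in that direction = a·(0.7071) + b·(0.7071) = 0.14808.
Apparent dip = arctan|0.14808| = 8.4° (true dip is 18.6°, so apparent ≤ true as expected).

8.4°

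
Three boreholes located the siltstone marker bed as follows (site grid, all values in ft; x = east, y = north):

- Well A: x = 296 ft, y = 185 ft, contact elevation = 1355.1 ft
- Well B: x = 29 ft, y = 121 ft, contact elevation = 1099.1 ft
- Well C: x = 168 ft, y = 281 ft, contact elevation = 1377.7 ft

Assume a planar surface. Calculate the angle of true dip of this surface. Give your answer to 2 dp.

53.18°

Let the plane be z = a·x + b·y + c.
Well B−Well A: −267a − 64b = −256;  Well C−Well A: −128a + 96b = 22.6.
Solving gives a = 0.68382, b = 1.14718.
Gradient magnitude |∇z| = √(a² + b²) = √(0.46761 + 1.31602) = 1.33553.
True dip = arctan(1.33553) = 53.18°, dipping toward SSW (azimuth ≈ 211°).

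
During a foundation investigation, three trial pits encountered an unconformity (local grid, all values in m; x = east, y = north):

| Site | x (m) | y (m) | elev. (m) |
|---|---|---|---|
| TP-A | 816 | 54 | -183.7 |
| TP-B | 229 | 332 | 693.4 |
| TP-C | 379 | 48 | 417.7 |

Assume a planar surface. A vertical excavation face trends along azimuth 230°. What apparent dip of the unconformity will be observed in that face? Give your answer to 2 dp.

42.02°

Two edge vectors: TP-A→TP-B = (-587, 278, 877.1), TP-A→TP-C = (-437, -6, 601.4).
Normal n = (TP-A→TP-B) × (TP-A→TP-C) = (172451.8, -30270.9, 125008).
So ∂z/∂x = −n_x/n_z = −1.37953 and ∂z/∂y = −n_y/n_z = 0.24215.
Unit vector along 230° is (sin 230°, cos 230°) = (-0.7660, -0.6428).
Slope in that direction = a·(-0.7660) + b·(-0.6428) = 0.90113.
Apparent dip = arctan|0.90113| = 42.02° (true dip is 54.5°, so apparent ≤ true as expected).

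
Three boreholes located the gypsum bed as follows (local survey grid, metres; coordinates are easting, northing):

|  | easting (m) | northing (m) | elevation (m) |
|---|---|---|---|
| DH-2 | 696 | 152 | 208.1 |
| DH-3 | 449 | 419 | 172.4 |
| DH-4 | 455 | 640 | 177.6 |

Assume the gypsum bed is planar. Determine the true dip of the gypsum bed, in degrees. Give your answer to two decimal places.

Let the plane be z = a·easting + b·northing + c.
DH-3−DH-2: −247a + 267b = −35.7;  DH-4−DH-2: −241a + 488b = −30.5.
Solving gives a = 0.16512, b = 0.01905.
Gradient magnitude |∇z| = √(a² + b²) = √(0.02727 + 0.00036) = 0.16622.
True dip = arctan(0.16622) = 9.44°, dipping toward W (azimuth ≈ 263°).

9.44°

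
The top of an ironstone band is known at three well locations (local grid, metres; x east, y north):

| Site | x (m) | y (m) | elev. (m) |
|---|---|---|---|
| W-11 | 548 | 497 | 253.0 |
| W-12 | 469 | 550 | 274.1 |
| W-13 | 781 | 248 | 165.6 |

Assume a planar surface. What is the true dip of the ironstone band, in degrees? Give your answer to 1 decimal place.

15.9°

Two edge vectors: W-11→W-12 = (-79, 53, 21.1), W-11→W-13 = (233, -249, -87.4).
Normal n = (W-11→W-12) × (W-11→W-13) = (621.7, -1988.3, 7322).
So ∂z/∂x = −n_x/n_z = −0.08491 and ∂z/∂y = −n_y/n_z = 0.27155.
Gradient magnitude |∇z| = √(a² + b²) = √(0.00721 + 0.07374) = 0.28452.
True dip = arctan(0.28452) = 15.9°, dipping toward SSE (azimuth ≈ 163°).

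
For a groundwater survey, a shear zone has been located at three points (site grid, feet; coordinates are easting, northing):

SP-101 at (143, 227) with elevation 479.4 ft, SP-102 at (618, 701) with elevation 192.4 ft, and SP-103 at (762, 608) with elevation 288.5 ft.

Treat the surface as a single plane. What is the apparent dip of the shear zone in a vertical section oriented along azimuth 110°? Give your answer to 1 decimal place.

Two edge vectors: SP-101→SP-102 = (475, 474, -287), SP-101→SP-103 = (619, 381, -190.9).
Normal n = (SP-101→SP-102) × (SP-101→SP-103) = (18860.4, -86975.5, -112431).
So ∂z/∂easting = −n_x/n_z = 0.16775 and ∂z/∂northing = −n_y/n_z = −0.77359.
Unit vector along 110° is (sin 110°, cos 110°) = (0.9397, -0.3420).
Slope in that direction = a·(0.9397) + b·(-0.3420) = 0.42222.
Apparent dip = arctan|0.42222| = 22.9° (true dip is 38.4°, so apparent ≤ true as expected).

22.9°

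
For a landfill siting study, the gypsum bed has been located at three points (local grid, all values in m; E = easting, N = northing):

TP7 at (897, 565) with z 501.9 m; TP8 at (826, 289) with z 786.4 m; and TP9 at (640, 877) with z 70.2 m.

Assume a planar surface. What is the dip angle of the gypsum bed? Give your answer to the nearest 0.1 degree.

49.3°

Let the plane be z = a·E + b·N + c.
TP8−TP7: −71a − 276b = 284.5;  TP9−TP7: −257a + 312b = −431.7.
Solving gives a = 0.32643, b = −1.11477.
Gradient magnitude |∇z| = √(a² + b²) = √(0.10656 + 1.24271) = 1.16158.
True dip = arctan(1.16158) = 49.3°, dipping toward NNW (azimuth ≈ 344°).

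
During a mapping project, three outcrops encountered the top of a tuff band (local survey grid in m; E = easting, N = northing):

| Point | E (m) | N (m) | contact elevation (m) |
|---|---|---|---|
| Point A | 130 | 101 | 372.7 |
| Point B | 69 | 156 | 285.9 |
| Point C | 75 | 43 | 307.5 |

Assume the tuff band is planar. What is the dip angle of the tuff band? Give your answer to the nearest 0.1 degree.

Let the plane be z = a·E + b·N + c.
Point B−Point A: −61a + 55b = −86.8;  Point C−Point A: −55a − 58b = −65.2.
Solving gives a = 1.31348, b = −0.12141.
Gradient magnitude |∇z| = √(a² + b²) = √(1.72524 + 0.01474) = 1.31908.
True dip = arctan(1.31908) = 52.8°, dipping toward W (azimuth ≈ 275°).

52.8°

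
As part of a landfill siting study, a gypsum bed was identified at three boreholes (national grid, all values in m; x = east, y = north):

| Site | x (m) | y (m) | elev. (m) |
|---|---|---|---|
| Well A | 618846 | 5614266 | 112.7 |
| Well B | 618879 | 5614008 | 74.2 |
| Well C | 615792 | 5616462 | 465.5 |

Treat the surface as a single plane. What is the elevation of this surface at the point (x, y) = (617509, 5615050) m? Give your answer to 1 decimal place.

Two edge vectors: Well A→Well B = (33, -258, -38.5), Well A→Well C = (-3054, 2196, 352.8).
Normal n = (Well A→Well B) × (Well A→Well C) = (-6476.4, 105936.6, -715464).
So ∂z/∂x = −n_x/n_z = −0.009052028 and ∂z/∂y = −n_y/n_z = 0.148066989.
Intercept c from Well A: 112.7 + 5601.81 − 831287.46 = −825572.95.
At (617509, 5615050): z = −5589.7 + 831403.5 − 825572.95 = 240.9 m.

240.9 m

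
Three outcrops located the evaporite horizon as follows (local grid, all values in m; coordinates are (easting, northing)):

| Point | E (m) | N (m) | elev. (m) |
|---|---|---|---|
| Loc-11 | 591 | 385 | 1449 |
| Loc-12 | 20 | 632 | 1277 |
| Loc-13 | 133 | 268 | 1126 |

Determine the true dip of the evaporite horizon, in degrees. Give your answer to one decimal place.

Two edge vectors: Loc-11→Loc-12 = (-571, 247, -172), Loc-11→Loc-13 = (-458, -117, -323).
Normal n = (Loc-11→Loc-12) × (Loc-11→Loc-13) = (-99905, -105657, 179933).
So ∂z/∂E = −n_x/n_z = 0.55523 and ∂z/∂N = −n_y/n_z = 0.58720.
Gradient magnitude |∇z| = √(a² + b²) = √(0.30829 + 0.34481) = 0.80814.
True dip = arctan(0.80814) = 38.9°, dipping toward SW (azimuth ≈ 223°).

38.9°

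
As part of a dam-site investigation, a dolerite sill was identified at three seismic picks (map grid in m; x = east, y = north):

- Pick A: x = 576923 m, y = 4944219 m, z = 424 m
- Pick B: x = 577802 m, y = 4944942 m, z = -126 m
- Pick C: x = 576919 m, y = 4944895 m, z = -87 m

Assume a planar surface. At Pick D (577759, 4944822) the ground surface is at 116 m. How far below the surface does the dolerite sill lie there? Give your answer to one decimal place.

Let the plane be z = a·x + b·y + c.
Pick B−Pick A: 879a + 723b = −550;  Pick C−Pick A: −4a + 676b = −511.
Solving gives a = −0.003930691, b = −0.755940418.
Then c = 424 − a·576923 − b·4944219 = 3740226.69.
At (577759, 4944822): z_contact = −2270.99 − 3737990.81 + 3740226.69 = -35.12 m.
Depth below ground = 116 − (-35.12) = 151.1 m.

151.1 m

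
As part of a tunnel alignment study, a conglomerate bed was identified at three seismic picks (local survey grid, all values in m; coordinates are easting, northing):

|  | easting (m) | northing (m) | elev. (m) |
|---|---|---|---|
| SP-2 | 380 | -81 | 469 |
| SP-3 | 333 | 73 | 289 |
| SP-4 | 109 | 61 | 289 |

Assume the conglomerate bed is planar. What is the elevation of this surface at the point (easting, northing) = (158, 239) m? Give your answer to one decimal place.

87.3 m

Two edge vectors: SP-2→SP-3 = (-47, 154, -180), SP-2→SP-4 = (-271, 142, -180).
Normal n = (SP-2→SP-3) × (SP-2→SP-4) = (-2160, 40320, 35060).
So ∂z/∂easting = −n_x/n_z = 0.06161 and ∂z/∂northing = −n_y/n_z = −1.15003.
Intercept c from SP-2: 469 − 23.41 − 93.15 = 352.44.
At (158, 239): z = 9.7 − 274.9 + 352.44 = 87.3 m.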